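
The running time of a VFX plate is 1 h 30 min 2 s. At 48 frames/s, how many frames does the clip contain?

1 h 30 min 2 s = 5402 s.
Frames = 5402 × 48 = 259296.

259296 frames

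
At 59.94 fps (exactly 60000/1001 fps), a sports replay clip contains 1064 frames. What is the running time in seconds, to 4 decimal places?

17.7511 seconds

Running time = 1064 × 1001/60000 = 133133/7500 s ≈ 17.7511 s.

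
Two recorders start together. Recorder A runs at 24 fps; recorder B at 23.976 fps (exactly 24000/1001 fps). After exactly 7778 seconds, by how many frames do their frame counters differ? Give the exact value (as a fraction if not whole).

A emits 24 × 7778 = 186672 frames; B emits 24000/1001 × 7778 = 186672000/1001.
Difference = 186672/1001 frames (≈ 186.4855); B is behind A.

186672/1001 frames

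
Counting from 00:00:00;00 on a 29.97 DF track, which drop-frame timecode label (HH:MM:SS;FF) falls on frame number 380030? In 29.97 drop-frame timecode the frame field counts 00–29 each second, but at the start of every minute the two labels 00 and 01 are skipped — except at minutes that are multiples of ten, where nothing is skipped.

03:31:20;10

Each 10-minute DF block holds 10 × 60 × 30 − 9 × 2 = 17982 frames. 380030 ÷ 17982 → 21 full blocks, remainder 2408.
Within the partial block the first minute is 1800 frames and each further minute 1798, so 1 further minute boundary passed. Total skipped labels = 18 × 21 + 2 × 1 = 380.
Non-drop label index = 380030 + 380 = 380410; at 30 labels/s that is 03:31:20:10, i.e. DF 03:31:20;10.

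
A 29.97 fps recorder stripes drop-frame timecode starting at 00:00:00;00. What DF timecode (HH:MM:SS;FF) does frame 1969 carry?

00:01:05;21

Ten DF minutes hold 17982 frames, so frame 1969 lies in block 0 (frames 0–17981) with 1969 frames into that block.
The block's first minute is 1800 frames and the rest 1798 each; 1969 frames reaches minute 1, so 0 × 18 + 1 × 2 = 2 labels have been skipped so far.
Adding those back, label number 1969 + 2 = 1971 at 30 labels/s is 65 s + 21 f = 0 h 1 min 5 s frame 21, i.e. 00:01:05;21.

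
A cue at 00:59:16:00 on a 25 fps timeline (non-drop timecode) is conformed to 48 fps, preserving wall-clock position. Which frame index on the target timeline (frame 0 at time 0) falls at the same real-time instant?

frame 170688

Source frame index: (0×3600 + 59×60 + 16) × 25 + 0 = 88900.
Real time: 88900 / (25) = 3556 s.
Target frame: (3556) × (48) = 170688.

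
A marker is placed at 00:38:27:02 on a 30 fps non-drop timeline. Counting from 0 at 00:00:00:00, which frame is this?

Total seconds to the label: (0 × 3600 + 38 × 60 + 27) = 2307.
Frame index = 2307 × 30 + 2 = 69212.

69212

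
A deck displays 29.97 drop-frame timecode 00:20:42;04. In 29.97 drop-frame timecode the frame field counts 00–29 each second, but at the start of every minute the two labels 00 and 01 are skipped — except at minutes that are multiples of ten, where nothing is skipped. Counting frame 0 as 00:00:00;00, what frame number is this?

37228

As if non-drop at 30 labels/s: (0 × 3600 + 20 × 60 + 42) × 30 + 4 = 37264.
Minute boundaries passed: 20; those not divisible by 10: 20 − 2 = 18; dropped labels = 2 × 18 = 36.
Actual frame index = 37264 − 36 = 37228.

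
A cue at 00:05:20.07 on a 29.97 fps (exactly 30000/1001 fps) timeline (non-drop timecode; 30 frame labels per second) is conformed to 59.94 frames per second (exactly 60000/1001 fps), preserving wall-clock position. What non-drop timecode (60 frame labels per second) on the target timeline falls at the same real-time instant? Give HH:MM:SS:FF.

Source frame index: (0×3600 + 5×60 + 20) × 30 + 7 = 9607.
Real time: 9607 / (30000/1001) = 9616607/30000 s.
Target frame: (9616607/30000) × (60000/1001) = 19214.
At 60 labels/s: frame 19214 → 00:05:20:14.

00:05:20:14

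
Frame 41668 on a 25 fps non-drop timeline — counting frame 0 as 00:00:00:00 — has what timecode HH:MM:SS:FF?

00:27:46:18

41668 ÷ 25 = 1666 full seconds, remainder 18 frames.
1666 s = 0 h 27 min 46 s.
Timecode: 00:27:46:18.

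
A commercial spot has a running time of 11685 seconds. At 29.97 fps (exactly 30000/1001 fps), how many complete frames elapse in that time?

350199 frames

Frames = 11685 × 30000/1001 = 350550000/1001 ≈ 350199.8002.
Complete frames: 350199.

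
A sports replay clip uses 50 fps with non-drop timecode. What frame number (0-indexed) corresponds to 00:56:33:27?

Total seconds to the label: (0 × 3600 + 56 × 60 + 33) = 3393.
Frame index = 3393 × 50 + 27 = 169677.

169677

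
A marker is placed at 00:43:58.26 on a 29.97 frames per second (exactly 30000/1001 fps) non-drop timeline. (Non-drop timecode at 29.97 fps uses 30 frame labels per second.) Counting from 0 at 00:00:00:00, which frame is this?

Total seconds to the label: (0 × 3600 + 43 × 60 + 58) = 2638.
Frame index = 2638 × 30 + 26 = 79166.

79166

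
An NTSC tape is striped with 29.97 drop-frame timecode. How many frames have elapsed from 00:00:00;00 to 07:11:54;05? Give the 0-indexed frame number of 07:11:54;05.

776649

As if non-drop at 30 labels/s: (7 × 3600 + 11 × 60 + 54) × 30 + 5 = 777425.
Minute boundaries passed: 431; those not divisible by 10: 431 − 43 = 388; dropped labels = 2 × 388 = 776.
Actual frame index = 777425 − 776 = 776649.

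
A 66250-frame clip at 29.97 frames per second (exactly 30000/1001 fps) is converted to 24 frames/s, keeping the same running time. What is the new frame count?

Target frames = source frames × (target rate / source rate) = 66250 × (24)/(30000/1001) = 66250 × 1001/1250 = 53053.

53053 frames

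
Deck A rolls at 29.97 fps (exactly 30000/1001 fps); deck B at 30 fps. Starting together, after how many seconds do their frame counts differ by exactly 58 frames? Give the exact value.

The gap grows by |30 − 30000/1001| = 30/1001 frames per second.
Time for a 58-frame gap: 58 ÷ (30/1001) = 29029/15 s.

29029/15 seconds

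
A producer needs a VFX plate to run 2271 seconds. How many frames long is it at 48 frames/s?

Frames = 2271 × 48 = 109008.

109008 frames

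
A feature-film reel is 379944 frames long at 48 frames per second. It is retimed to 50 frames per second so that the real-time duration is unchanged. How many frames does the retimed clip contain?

Target frames = source frames × (target rate / source rate) = 379944 × (50)/(48) = 379944 × 25/24 = 395775.

395775 frames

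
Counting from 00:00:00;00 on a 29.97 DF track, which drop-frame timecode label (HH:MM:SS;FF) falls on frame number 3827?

00:02:07;21

Each 10-minute DF block holds 10 × 60 × 30 − 9 × 2 = 17982 frames. 3827 ÷ 17982 → 0 full blocks, remainder 3827.
Within the partial block the first minute is 1800 frames and each further minute 1798, so 2 further minute boundaries passed. Total skipped labels = 18 × 0 + 2 × 2 = 4.
Non-drop label index = 3827 + 4 = 3831; at 30 labels/s that is 00:02:07:21, i.e. DF 00:02:07;21.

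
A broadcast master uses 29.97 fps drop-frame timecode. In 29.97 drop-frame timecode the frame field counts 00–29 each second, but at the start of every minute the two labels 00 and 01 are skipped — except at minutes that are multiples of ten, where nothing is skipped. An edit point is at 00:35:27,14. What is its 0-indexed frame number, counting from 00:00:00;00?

63760

Complete 10-minute blocks: 3, each 17982 frames → 53946.
Remaining 5 whole minutes in the current block: 1800 + 4 × 1798 = 8992 frames.
Within the current minute: 27 × 30 + 14 − 2 = 822 (labels ;00/;01 skipped at this minute). Total = 53946 + 8992 + 822 = 63760.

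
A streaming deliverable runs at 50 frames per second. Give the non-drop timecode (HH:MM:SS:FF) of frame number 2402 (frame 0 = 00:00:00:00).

00:00:48:02

2402 ÷ 50 = 48 full seconds, remainder 2 frames.
48 s = 0 h 0 min 48 s.
Timecode: 00:00:48:02.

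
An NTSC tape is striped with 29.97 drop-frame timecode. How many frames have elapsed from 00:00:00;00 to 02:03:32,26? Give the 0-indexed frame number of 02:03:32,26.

222164

As if non-drop at 30 labels/s: (2 × 3600 + 3 × 60 + 32) × 30 + 26 = 222386.
Minute boundaries passed: 123; those not divisible by 10: 123 − 12 = 111; dropped labels = 2 × 111 = 222.
Actual frame index = 222386 − 222 = 222164.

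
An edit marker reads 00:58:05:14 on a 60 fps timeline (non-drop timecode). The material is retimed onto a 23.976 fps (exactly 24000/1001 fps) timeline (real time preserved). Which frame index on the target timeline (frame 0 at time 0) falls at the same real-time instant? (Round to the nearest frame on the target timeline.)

Source frame index: (0×3600 + 58×60 + 5) × 60 + 14 = 209114.
Real time: 209114 / (60) = 104557/30 s.
Target frame: (104557/30) × (24000/1001) = 83645600/1001 ≈ 83562.038 → 83562.

frame 83562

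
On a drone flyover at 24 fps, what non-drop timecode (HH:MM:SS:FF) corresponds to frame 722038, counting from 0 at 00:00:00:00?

08:21:24:22

722038 ÷ 24 = 30084 full seconds, remainder 22 frames.
30084 s = 8 h 21 min 24 s.
Timecode: 08:21:24:22.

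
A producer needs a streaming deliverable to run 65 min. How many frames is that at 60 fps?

234000 frames

65 min = 3900 s.
Frames = 3900 × 60 = 234000.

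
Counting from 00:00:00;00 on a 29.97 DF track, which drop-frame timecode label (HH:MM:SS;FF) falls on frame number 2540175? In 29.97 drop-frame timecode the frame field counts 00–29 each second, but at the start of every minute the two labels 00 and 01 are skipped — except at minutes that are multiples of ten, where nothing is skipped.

Ten DF minutes hold 17982 frames, so frame 2540175 lies in block 141 (frames 2535462–2553443) with 4713 frames into that block.
The block's first minute is 1800 frames and the rest 1798 each; 4713 frames reaches minute 2, so 141 × 18 + 2 × 2 = 2542 labels have been skipped so far.
Adding those back, label number 2540175 + 2542 = 2542717 at 30 labels/s is 84757 s + 7 f = 23 h 32 min 37 s frame 7, i.e. 23:32:37;07.

23:32:37;07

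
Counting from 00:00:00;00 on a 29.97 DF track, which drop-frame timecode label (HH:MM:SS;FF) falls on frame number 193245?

Each 10-minute DF block holds 10 × 60 × 30 − 9 × 2 = 17982 frames. 193245 ÷ 17982 → 10 full blocks, remainder 13425.
Within the partial block the first minute is 1800 frames and each further minute 1798, so 7 further minute boundaries passed. Total skipped labels = 18 × 10 + 2 × 7 = 194.
Non-drop label index = 193245 + 194 = 193439; at 30 labels/s that is 01:47:27:29, i.e. DF 01:47:27;29.

01:47:27;29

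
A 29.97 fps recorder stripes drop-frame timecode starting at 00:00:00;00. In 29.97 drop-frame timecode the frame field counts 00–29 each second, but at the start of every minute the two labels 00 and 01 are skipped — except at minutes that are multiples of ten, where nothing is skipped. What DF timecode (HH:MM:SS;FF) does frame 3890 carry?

00:02:09;24

Each 10-minute DF block holds 10 × 60 × 30 − 9 × 2 = 17982 frames. 3890 ÷ 17982 → 0 full blocks, remainder 3890.
Within the partial block the first minute is 1800 frames and each further minute 1798, so 2 further minute boundaries passed. Total skipped labels = 18 × 0 + 2 × 2 = 4.
Non-drop label index = 3890 + 4 = 3894; at 30 labels/s that is 00:02:09:24, i.e. DF 00:02:09;24.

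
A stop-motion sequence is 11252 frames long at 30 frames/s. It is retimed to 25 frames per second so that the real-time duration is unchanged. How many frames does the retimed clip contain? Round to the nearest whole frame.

9377 frames

Frames at target rate = 11252 × (25) / (30) = 28130/3 ≈ 9376.667.
Nearest whole frame: 9377.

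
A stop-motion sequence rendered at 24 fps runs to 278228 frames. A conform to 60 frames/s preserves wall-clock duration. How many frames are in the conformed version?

Target frames = source frames × (target rate / source rate) = 278228 × (60)/(24) = 278228 × 5/2 = 695570.

695570 frames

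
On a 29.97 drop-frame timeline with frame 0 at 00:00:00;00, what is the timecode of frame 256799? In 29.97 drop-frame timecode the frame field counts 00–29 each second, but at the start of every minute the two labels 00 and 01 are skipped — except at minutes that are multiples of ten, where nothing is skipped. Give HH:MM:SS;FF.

02:22:48;15

Each 10-minute DF block holds 10 × 60 × 30 − 9 × 2 = 17982 frames. 256799 ÷ 17982 → 14 full blocks, remainder 5051.
Within the partial block the first minute is 1800 frames and each further minute 1798, so 2 further minute boundaries passed. Total skipped labels = 18 × 14 + 2 × 2 = 256.
Non-drop label index = 256799 + 256 = 257055; at 30 labels/s that is 02:22:48:15, i.e. DF 02:22:48;15.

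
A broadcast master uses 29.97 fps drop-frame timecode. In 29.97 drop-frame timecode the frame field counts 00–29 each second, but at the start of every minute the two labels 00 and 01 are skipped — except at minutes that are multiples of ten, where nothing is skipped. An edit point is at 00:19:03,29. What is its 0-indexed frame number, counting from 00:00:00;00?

Complete 10-minute blocks: 1, each 17982 frames → 17982.
Remaining 9 whole minutes in the current block: 1800 + 8 × 1798 = 16184 frames.
Within the current minute: 3 × 30 + 29 − 2 = 117 (labels ;00/;01 skipped at this minute). Total = 17982 + 16184 + 117 = 34283.

34283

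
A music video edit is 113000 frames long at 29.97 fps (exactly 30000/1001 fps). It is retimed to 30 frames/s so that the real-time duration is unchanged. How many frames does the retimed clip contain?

113113 frames

Target frames = source frames × (target rate / source rate) = 113000 × (30)/(30000/1001) = 113000 × 1001/1000 = 113113.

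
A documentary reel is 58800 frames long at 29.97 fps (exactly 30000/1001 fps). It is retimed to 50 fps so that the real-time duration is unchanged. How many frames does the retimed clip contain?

98098 frames

Target frames = source frames × (target rate / source rate) = 58800 × (50)/(30000/1001) = 58800 × 1001/600 = 98098.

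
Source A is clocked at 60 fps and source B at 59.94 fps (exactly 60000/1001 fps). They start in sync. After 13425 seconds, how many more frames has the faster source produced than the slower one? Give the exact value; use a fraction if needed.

805500/1001 frames

A emits 60 × 13425 = 805500 frames; B emits 60000/1001 × 13425 = 805500000/1001.
Difference = 805500/1001 frames (≈ 804.6953); B is behind A.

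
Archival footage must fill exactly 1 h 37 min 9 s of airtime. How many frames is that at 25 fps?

1 h 37 min 9 s = 5829 s.
Frames = 5829 × 25 = 145725.

145725 frames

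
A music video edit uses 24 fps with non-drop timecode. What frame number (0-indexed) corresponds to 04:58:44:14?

Total seconds to the label: (4 × 3600 + 58 × 60 + 44) = 17924.
Frame index = 17924 × 24 + 14 = 430190.

430190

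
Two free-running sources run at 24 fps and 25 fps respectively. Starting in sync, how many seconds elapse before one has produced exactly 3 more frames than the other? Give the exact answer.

The gap grows by |25 − 24| = 1 frame per second.
Time for a 3-frame gap: 3 ÷ (1) = 3 s.

3 seconds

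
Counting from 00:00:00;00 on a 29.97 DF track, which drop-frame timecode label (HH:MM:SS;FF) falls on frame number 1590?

Each 10-minute DF block holds 10 × 60 × 30 − 9 × 2 = 17982 frames. 1590 ÷ 17982 → 0 full blocks, remainder 1590.
Within the partial block the first minute is 1800 frames and each further minute 1798, so 0 further minute boundaries passed. Total skipped labels = 18 × 0 + 2 × 0 = 0.
Non-drop label index = 1590 + 0 = 1590; at 30 labels/s that is 00:00:53:00, i.e. DF 00:00:53;00.

00:00:53;00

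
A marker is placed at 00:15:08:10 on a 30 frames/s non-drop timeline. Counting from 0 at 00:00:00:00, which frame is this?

Total seconds to the label: (0 × 3600 + 15 × 60 + 8) = 908.
Frame index = 908 × 30 + 10 = 27250.

frame 27250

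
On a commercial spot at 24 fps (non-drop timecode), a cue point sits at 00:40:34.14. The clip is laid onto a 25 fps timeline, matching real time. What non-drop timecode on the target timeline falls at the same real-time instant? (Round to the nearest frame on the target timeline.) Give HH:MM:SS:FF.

00:40:34:15

Source frame index: (0×3600 + 40×60 + 34) × 24 + 14 = 58430.
Real time: 58430 / (24) = 29215/12 s.
Target frame: (29215/12) × (25) = 730375/12 ≈ 60864.583 → 60865.
At 25 labels/s: frame 60865 → 00:40:34:15.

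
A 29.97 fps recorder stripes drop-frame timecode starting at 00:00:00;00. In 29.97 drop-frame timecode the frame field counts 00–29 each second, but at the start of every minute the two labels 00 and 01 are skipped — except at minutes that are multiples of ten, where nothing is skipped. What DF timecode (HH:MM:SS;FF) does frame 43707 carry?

Each 10-minute DF block holds 10 × 60 × 30 − 9 × 2 = 17982 frames. 43707 ÷ 17982 → 2 full blocks, remainder 7743.
Within the partial block the first minute is 1800 frames and each further minute 1798, so 4 further minute boundaries passed. Total skipped labels = 18 × 2 + 2 × 4 = 44.
Non-drop label index = 43707 + 44 = 43751; at 30 labels/s that is 00:24:18:11, i.e. DF 00:24:18;11.

00:24:18;11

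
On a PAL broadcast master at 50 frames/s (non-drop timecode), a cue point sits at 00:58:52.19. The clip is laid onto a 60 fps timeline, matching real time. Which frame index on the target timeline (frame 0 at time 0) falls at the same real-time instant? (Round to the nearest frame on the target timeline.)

frame 211943

Source frame index: (0×3600 + 58×60 + 52) × 50 + 19 = 176619.
Real time: 176619 / (50) = 176619/50 s.
Target frame: (176619/50) × (60) = 1059714/5 ≈ 211942.800 → 211943.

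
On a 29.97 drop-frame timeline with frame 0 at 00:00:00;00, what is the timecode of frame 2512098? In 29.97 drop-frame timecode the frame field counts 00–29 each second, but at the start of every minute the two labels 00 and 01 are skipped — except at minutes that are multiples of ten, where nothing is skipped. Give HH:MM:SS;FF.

23:17:00;14

Each 10-minute DF block holds 10 × 60 × 30 − 9 × 2 = 17982 frames. 2512098 ÷ 17982 → 139 full blocks, remainder 12600.
Within the partial block the first minute is 1800 frames and each further minute 1798, so 7 further minute boundaries passed. Total skipped labels = 18 × 139 + 2 × 7 = 2516.
Non-drop label index = 2512098 + 2516 = 2514614; at 30 labels/s that is 23:17:00:14, i.e. DF 23:17:00;14.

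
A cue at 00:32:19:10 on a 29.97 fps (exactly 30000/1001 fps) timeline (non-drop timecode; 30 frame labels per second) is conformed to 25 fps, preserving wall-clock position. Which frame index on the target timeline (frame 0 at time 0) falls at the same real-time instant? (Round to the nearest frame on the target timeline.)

Source frame index: (0×3600 + 32×60 + 19) × 30 + 10 = 58180.
Real time: 58180 / (30000/1001) = 2911909/1500 s.
Target frame: (2911909/1500) × (25) = 2911909/60 ≈ 48531.817 → 48532.

frame 48532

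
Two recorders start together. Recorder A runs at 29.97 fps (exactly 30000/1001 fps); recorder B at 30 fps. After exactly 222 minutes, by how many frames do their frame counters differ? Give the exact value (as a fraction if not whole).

399600/1001 frames

222 min = 13320 s.
A emits 30000/1001 × 13320 = 399600000/1001 frames; B emits 30 × 13320 = 399600.
Difference = 399600/1001 frames (≈ 399.2008); B is ahead of A.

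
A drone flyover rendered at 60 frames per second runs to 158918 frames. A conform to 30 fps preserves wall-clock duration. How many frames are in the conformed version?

Target frames = source frames × (target rate / source rate) = 158918 × (30)/(60) = 158918 × 1/2 = 79459.

79459 frames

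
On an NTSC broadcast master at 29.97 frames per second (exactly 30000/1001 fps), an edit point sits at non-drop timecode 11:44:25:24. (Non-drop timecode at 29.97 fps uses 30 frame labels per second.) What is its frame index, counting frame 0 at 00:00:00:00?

Total seconds to the label: (11 × 3600 + 44 × 60 + 25) = 42265.
Frame index = 42265 × 30 + 24 = 1267974.

frame 1267974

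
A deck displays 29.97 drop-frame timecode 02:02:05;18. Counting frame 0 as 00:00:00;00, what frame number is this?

219548

As if non-drop at 30 labels/s: (2 × 3600 + 2 × 60 + 5) × 30 + 18 = 219768.
Minute boundaries passed: 122; those not divisible by 10: 122 − 12 = 110; dropped labels = 2 × 110 = 220.
Actual frame index = 219768 − 220 = 219548.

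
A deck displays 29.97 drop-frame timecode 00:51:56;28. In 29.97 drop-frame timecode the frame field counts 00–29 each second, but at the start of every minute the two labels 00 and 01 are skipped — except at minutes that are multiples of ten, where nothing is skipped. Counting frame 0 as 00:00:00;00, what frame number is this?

93416

Complete 10-minute blocks: 5, each 17982 frames → 89910.
Remaining 1 whole minute in the current block: 1800 + 0 × 1798 = 1800 frames.
Within the current minute: 56 × 30 + 28 − 2 = 1706 (labels ;00/;01 skipped at this minute). Total = 89910 + 1800 + 1706 = 93416.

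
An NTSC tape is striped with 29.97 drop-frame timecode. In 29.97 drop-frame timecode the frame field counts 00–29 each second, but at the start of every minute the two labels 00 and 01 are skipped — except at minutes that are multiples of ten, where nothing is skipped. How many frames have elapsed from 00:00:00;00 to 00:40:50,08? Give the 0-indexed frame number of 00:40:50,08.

Complete 10-minute blocks: 4, each 17982 frames → 71928.
Remaining 0 whole minutes in the current block: 0 frames.
Within the current minute: 50 × 30 + 8 = 1508. Total = 71928 + 0 + 1508 = 73436.

73436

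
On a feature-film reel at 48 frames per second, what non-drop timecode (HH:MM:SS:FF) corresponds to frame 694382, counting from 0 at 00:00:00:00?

04:01:06:14

694382 ÷ 48 = 14466 full seconds, remainder 14 frames.
14466 s = 4 h 1 min 6 s.
Timecode: 04:01:06:14.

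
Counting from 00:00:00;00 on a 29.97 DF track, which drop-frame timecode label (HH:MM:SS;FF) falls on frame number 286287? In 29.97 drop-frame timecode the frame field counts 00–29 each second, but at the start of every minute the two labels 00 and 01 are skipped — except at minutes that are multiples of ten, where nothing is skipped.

Each 10-minute DF block holds 10 × 60 × 30 − 9 × 2 = 17982 frames. 286287 ÷ 17982 → 15 full blocks, remainder 16557.
Within the partial block the first minute is 1800 frames and each further minute 1798, so 9 further minute boundaries passed. Total skipped labels = 18 × 15 + 2 × 9 = 288.
Non-drop label index = 286287 + 288 = 286575; at 30 labels/s that is 02:39:12:15, i.e. DF 02:39:12;15.

02:39:12;15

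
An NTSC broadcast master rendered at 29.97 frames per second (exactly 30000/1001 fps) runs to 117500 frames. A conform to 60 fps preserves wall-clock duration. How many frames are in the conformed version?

Target frames = source frames × (target rate / source rate) = 117500 × (60)/(30000/1001) = 117500 × 1001/500 = 235235.

235235 frames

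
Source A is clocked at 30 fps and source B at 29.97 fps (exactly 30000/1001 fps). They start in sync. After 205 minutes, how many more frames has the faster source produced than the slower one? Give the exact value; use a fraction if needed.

205 min = 12300 s.
A emits 30 × 12300 = 369000 frames; B emits 30000/1001 × 12300 = 369000000/1001.
Difference = 369000/1001 frames (≈ 368.6314); B is behind A.

369000/1001 frames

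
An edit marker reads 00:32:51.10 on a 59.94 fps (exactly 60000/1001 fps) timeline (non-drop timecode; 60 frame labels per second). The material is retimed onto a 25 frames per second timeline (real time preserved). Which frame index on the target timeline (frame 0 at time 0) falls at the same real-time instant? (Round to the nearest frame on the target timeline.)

frame 49328

Source frame index: (0×3600 + 32×60 + 51) × 60 + 10 = 118270.
Real time: 118270 / (60000/1001) = 11838827/6000 s.
Target frame: (11838827/6000) × (25) = 11838827/240 ≈ 49328.446 → 49328.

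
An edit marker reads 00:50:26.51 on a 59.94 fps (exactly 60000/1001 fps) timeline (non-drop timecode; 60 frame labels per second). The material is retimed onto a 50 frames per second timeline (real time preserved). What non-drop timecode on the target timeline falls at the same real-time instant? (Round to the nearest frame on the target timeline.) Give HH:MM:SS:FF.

00:50:29:44

Source frame index: (0×3600 + 50×60 + 26) × 60 + 51 = 181611.
Real time: 181611 / (60000/1001) = 60597537/20000 s.
Target frame: (60597537/20000) × (50) = 60597537/400 ≈ 151493.842 → 151494.
At 50 labels/s: frame 151494 → 00:50:29:44.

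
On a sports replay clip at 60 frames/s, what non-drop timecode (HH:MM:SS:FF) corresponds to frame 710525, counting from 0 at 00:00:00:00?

03:17:22:05

710525 ÷ 60 = 11842 full seconds, remainder 5 frames.
11842 s = 3 h 17 min 22 s.
Timecode: 03:17:22:05.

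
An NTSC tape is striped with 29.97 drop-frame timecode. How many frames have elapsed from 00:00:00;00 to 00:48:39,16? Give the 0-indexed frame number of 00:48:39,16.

Complete 10-minute blocks: 4, each 17982 frames → 71928.
Remaining 8 whole minutes in the current block: 1800 + 7 × 1798 = 14386 frames.
Within the current minute: 39 × 30 + 16 − 2 = 1184 (labels ;00/;01 skipped at this minute). Total = 71928 + 14386 + 1184 = 87498.

87498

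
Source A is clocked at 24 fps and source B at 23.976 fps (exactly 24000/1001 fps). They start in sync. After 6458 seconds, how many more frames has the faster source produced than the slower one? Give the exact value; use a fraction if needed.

A emits 24 × 6458 = 154992 frames; B emits 24000/1001 × 6458 = 154992000/1001.
Difference = 154992/1001 frames (≈ 154.8372); B is behind A.

154992/1001 frames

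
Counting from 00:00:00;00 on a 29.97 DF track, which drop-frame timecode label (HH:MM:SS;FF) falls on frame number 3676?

Ten DF minutes hold 17982 frames, so frame 3676 lies in block 0 (frames 0–17981) with 3676 frames into that block.
The block's first minute is 1800 frames and the rest 1798 each; 3676 frames reaches minute 2, so 0 × 18 + 2 × 2 = 4 labels have been skipped so far.
Adding those back, label number 3676 + 4 = 3680 at 30 labels/s is 122 s + 20 f = 0 h 2 min 2 s frame 20, i.e. 00:02:02;20.

00:02:02;20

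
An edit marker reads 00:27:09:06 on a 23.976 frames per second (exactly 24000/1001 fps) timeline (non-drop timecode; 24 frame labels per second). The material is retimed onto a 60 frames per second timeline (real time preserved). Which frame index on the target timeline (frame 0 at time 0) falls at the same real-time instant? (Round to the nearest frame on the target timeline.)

frame 97853

Source frame index: (0×3600 + 27×60 + 9) × 24 + 6 = 39102.
Real time: 39102 / (24000/1001) = 6523517/4000 s.
Target frame: (6523517/4000) × (60) = 19570551/200 ≈ 97852.755 → 97853.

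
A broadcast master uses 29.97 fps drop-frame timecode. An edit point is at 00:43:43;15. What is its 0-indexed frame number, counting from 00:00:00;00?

78627

As if non-drop at 30 labels/s: (0 × 3600 + 43 × 60 + 43) × 30 + 15 = 78705.
Minute boundaries passed: 43; those not divisible by 10: 43 − 4 = 39; dropped labels = 2 × 39 = 78.
Actual frame index = 78705 − 78 = 78627.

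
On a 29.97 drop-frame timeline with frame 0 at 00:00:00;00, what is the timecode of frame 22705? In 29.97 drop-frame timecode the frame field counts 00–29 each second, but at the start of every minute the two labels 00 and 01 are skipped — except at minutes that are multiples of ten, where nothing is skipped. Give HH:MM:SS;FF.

00:12:37;17

Each 10-minute DF block holds 10 × 60 × 30 − 9 × 2 = 17982 frames. 22705 ÷ 17982 → 1 full block, remainder 4723.
Within the partial block the first minute is 1800 frames and each further minute 1798, so 2 further minute boundaries passed. Total skipped labels = 18 × 1 + 2 × 2 = 22.
Non-drop label index = 22705 + 22 = 22727; at 30 labels/s that is 00:12:37:17, i.e. DF 00:12:37;17.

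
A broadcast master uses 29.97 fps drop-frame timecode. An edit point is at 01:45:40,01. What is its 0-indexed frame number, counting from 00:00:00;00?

As if non-drop at 30 labels/s: (1 × 3600 + 45 × 60 + 40) × 30 + 1 = 190201.
Minute boundaries passed: 105; those not divisible by 10: 105 − 10 = 95; dropped labels = 2 × 95 = 190.
Actual frame index = 190201 − 190 = 190011.

190011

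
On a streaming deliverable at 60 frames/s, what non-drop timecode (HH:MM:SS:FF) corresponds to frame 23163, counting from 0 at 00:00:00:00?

23163 ÷ 60 = 386 full seconds, remainder 3 frames.
386 s = 0 h 6 min 26 s.
Timecode: 00:06:26:03.

00:06:26:03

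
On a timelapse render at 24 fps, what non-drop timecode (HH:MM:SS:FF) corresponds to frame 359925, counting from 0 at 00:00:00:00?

04:09:56:21

359925 ÷ 24 = 14996 full seconds, remainder 21 frames.
14996 s = 4 h 9 min 56 s.
Timecode: 04:09:56:21.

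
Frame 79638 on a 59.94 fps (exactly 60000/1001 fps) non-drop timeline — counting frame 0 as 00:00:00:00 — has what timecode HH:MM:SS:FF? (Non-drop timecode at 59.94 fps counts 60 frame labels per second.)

79638 ÷ 60 = 1327 full seconds, remainder 18 frames.
1327 s = 0 h 22 min 7 s.
Timecode: 00:22:07:18.

00:22:07:18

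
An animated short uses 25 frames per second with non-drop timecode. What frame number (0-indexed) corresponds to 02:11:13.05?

Total seconds to the label: (2 × 3600 + 11 × 60 + 13) = 7873.
Frame index = 7873 × 25 + 5 = 196830.

196830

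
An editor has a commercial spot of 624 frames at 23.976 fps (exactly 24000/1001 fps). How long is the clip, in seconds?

26.026 seconds

Running time = 624 / (24000/1001) = 26.026 s.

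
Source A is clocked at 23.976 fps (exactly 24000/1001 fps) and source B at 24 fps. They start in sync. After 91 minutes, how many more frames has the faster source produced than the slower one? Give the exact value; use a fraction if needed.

1440/11 frames

91 min = 5460 s.
A emits 24000/1001 × 5460 = 1440000/11 frames; B emits 24 × 5460 = 131040.
Difference = 1440/11 frames (≈ 130.9091); B is ahead of A.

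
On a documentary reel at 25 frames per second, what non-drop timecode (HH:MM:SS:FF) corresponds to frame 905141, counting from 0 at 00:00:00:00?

10:03:25:16

905141 ÷ 25 = 36205 full seconds, remainder 16 frames.
36205 s = 10 h 3 min 25 s.
Timecode: 10:03:25:16.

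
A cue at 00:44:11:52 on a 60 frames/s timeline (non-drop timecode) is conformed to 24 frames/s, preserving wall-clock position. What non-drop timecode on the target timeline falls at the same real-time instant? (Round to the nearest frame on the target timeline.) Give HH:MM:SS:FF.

Source frame index: (0×3600 + 44×60 + 11) × 60 + 52 = 159112.
Real time: 159112 / (60) = 39778/15 s.
Target frame: (39778/15) × (24) = 318224/5 ≈ 63644.800 → 63645.
At 24 labels/s: frame 63645 → 00:44:11:21.

00:44:11:21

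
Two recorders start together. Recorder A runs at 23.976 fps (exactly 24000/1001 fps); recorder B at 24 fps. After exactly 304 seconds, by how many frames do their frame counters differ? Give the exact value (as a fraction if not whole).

7296/1001 frames

A emits 24000/1001 × 304 = 7296000/1001 frames; B emits 24 × 304 = 7296.
Difference = 7296/1001 frames (≈ 7.2887); B is ahead of A.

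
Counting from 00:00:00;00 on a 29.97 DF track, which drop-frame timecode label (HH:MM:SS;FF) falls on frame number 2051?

Each 10-minute DF block holds 10 × 60 × 30 − 9 × 2 = 17982 frames. 2051 ÷ 17982 → 0 full blocks, remainder 2051.
Within the partial block the first minute is 1800 frames and each further minute 1798, so 1 further minute boundary passed. Total skipped labels = 18 × 0 + 2 × 1 = 2.
Non-drop label index = 2051 + 2 = 2053; at 30 labels/s that is 00:01:08:13, i.e. DF 00:01:08;13.

00:01:08;13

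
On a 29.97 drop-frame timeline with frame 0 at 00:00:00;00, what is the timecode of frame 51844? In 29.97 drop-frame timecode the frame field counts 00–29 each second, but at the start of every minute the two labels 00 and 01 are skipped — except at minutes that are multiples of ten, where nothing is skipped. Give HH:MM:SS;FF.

Each 10-minute DF block holds 10 × 60 × 30 − 9 × 2 = 17982 frames. 51844 ÷ 17982 → 2 full blocks, remainder 15880.
Within the partial block the first minute is 1800 frames and each further minute 1798, so 8 further minute boundaries passed. Total skipped labels = 18 × 2 + 2 × 8 = 52.
Non-drop label index = 51844 + 52 = 51896; at 30 labels/s that is 00:28:49:26, i.e. DF 00:28:49;26.

00:28:49;26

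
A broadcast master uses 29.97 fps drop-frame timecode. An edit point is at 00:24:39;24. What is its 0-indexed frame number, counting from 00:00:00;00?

Complete 10-minute blocks: 2, each 17982 frames → 35964.
Remaining 4 whole minutes in the current block: 1800 + 3 × 1798 = 7194 frames.
Within the current minute: 39 × 30 + 24 − 2 = 1192 (labels ;00/;01 skipped at this minute). Total = 35964 + 7194 + 1192 = 44350.

44350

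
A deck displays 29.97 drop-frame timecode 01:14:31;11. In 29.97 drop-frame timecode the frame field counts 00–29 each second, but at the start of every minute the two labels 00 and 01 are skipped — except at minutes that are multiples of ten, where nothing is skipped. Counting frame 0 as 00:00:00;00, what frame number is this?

134007

As if non-drop at 30 labels/s: (1 × 3600 + 14 × 60 + 31) × 30 + 11 = 134141.
Minute boundaries passed: 74; those not divisible by 10: 74 − 7 = 67; dropped labels = 2 × 67 = 134.
Actual frame index = 134141 − 134 = 134007.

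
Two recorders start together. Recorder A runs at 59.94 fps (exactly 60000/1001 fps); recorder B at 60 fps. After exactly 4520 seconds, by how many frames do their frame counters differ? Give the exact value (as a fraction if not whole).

271200/1001 frames

A emits 60000/1001 × 4520 = 271200000/1001 frames; B emits 60 × 4520 = 271200.
Difference = 271200/1001 frames (≈ 270.9291); B is ahead of A.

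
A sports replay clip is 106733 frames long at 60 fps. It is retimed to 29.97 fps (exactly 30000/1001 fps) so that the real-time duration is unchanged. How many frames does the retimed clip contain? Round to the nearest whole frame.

53313 frames

Frames at target rate = 106733 × (30000/1001) / (60) = 4851500/91 ≈ 53313.187.
Nearest whole frame: 53313.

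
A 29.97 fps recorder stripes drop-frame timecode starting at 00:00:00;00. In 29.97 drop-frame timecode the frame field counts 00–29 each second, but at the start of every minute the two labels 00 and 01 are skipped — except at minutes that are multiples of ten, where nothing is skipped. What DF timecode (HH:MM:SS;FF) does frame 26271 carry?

00:14:36;17

Ten DF minutes hold 17982 frames, so frame 26271 lies in block 1 (frames 17982–35963) with 8289 frames into that block.
The block's first minute is 1800 frames and the rest 1798 each; 8289 frames reaches minute 4, so 1 × 18 + 4 × 2 = 26 labels have been skipped so far.
Adding those back, label number 26271 + 26 = 26297 at 30 labels/s is 876 s + 17 f = 0 h 14 min 36 s frame 17, i.e. 00:14:36;17.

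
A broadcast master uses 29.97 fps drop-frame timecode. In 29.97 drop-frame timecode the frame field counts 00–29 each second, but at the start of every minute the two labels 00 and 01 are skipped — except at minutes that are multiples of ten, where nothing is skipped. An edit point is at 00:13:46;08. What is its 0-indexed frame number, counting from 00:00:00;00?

24764

As if non-drop at 30 labels/s: (0 × 3600 + 13 × 60 + 46) × 30 + 8 = 24788.
Minute boundaries passed: 13; those not divisible by 10: 13 − 1 = 12; dropped labels = 2 × 12 = 24.
Actual frame index = 24788 − 24 = 24764.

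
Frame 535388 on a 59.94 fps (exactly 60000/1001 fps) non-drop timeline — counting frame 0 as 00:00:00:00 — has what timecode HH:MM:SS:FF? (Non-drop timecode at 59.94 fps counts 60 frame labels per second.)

535388 ÷ 60 = 8923 full seconds, remainder 8 frames.
8923 s = 2 h 28 min 43 s.
Timecode: 02:28:43:08.

02:28:43:08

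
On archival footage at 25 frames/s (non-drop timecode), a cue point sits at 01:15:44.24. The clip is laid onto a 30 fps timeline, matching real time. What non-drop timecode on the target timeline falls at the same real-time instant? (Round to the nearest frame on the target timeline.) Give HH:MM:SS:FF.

01:15:44:29

Source frame index: (1×3600 + 15×60 + 44) × 25 + 24 = 113624.
Real time: 113624 / (25) = 113624/25 s.
Target frame: (113624/25) × (30) = 681744/5 ≈ 136348.800 → 136349.
At 30 labels/s: frame 136349 → 01:15:44:29.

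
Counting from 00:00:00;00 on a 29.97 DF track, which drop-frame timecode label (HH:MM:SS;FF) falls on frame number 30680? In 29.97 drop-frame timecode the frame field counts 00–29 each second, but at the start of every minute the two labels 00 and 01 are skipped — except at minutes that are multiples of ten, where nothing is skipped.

Ten DF minutes hold 17982 frames, so frame 30680 lies in block 1 (frames 17982–35963) with 12698 frames into that block.
The block's first minute is 1800 frames and the rest 1798 each; 12698 frames reaches minute 7, so 1 × 18 + 7 × 2 = 32 labels have been skipped so far.
Adding those back, label number 30680 + 32 = 30712 at 30 labels/s is 1023 s + 22 f = 0 h 17 min 3 s frame 22, i.e. 00:17:03;22.

00:17:03;22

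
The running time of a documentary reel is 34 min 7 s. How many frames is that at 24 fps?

49128 frames

34 min 7 s = 2047 s.
Frames = 2047 × 24 = 49128.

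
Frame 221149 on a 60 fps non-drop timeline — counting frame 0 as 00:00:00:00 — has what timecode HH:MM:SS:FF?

01:01:25:49

221149 ÷ 60 = 3685 full seconds, remainder 49 frames.
3685 s = 1 h 1 min 25 s.
Timecode: 01:01:25:49.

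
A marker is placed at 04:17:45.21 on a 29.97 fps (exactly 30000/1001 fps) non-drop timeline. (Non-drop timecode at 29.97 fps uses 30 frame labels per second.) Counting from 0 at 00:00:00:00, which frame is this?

Total seconds to the label: (4 × 3600 + 17 × 60 + 45) = 15465.
Frame index = 15465 × 30 + 21 = 463971.

frame 463971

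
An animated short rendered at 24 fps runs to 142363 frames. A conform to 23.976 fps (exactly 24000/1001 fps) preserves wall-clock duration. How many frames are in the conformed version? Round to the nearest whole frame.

142221 frames

Frames at target rate = 142363 × (24000/1001) / (24) = 10951000/77 ≈ 142220.779.
Nearest whole frame: 142221.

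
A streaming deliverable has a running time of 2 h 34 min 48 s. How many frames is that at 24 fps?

2 h 34 min 48 s = 9288 s.
Frames = 9288 × 24 = 222912.

222912 frames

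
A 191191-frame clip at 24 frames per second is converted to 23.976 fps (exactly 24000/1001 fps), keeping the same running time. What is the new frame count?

Target frames = source frames × (target rate / source rate) = 191191 × (24000/1001)/(24) = 191191 × 1000/1001 = 191000.

191000 frames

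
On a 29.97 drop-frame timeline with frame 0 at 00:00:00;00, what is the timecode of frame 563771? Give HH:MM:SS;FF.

Each 10-minute DF block holds 10 × 60 × 30 − 9 × 2 = 17982 frames. 563771 ÷ 17982 → 31 full blocks, remainder 6329.
Within the partial block the first minute is 1800 frames and each further minute 1798, so 3 further minute boundaries passed. Total skipped labels = 18 × 31 + 2 × 3 = 564.
Non-drop label index = 563771 + 564 = 564335; at 30 labels/s that is 05:13:31:05, i.e. DF 05:13:31;05.

05:13:31;05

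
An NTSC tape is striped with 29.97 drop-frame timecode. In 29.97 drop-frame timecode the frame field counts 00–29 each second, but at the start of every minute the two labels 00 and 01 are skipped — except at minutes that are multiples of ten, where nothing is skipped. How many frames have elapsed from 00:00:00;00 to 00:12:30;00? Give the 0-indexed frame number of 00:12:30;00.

22478

As if non-drop at 30 labels/s: (0 × 3600 + 12 × 60 + 30) × 30 + 0 = 22500.
Minute boundaries passed: 12; those not divisible by 10: 12 − 1 = 11; dropped labels = 2 × 11 = 22.
Actual frame index = 22500 − 22 = 22478.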